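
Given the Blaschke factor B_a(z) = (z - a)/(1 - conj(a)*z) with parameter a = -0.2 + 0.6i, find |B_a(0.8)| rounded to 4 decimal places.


Step 1: Numerator z0 - a = 0.8 - (-0.2 + 0.6i) = 1 - 0.6i
Step 2: Denominator 1 - conj(a)*z0 = 1 - (-0.2 - 0.6i)*0.8 = 1.16 + 0.48i
Step 3: |z0 - a|^2 = 1^2 + (-0.6)^2 = 1.36; |1 - conj(a)*z0|^2 = 1.16^2 + 0.48^2 = 1.576
Step 4: |B_a(0.8)| = sqrt(1.36 / 1.576) = sqrt(0.862944)
Step 5: = 0.9289

0.9289


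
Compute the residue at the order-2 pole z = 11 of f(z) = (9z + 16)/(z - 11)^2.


Step 1: Pole of order 2 at z = 11
Step 2: Res = lim d/dz [(z - 11)^2 * f(z)] as z -> 11
Step 3: (z - 11)^2 * f(z) = 9z + 16
Step 4: d/dz[9z + 16] = 9

9


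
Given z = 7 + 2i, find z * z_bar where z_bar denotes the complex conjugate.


Step 1: conj(z) = 7 - 2i
Step 2: z * conj(z) = 7^2 + 2^2
Step 3: = 49 + 4 = 53

53


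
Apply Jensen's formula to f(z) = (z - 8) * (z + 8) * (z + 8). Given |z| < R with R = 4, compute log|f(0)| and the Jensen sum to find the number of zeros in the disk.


Jensen's formula: (1/2pi)*integral log|f(Re^it)|dt = log|f(0)| + sum_{|a_k|<R} log(R/|a_k|)
Step 1: f(0) = (-8) * 8 * 8 = -512
Step 2: log|f(0)| = log|8| + log|-8| + log|-8| = 6.2383
Step 3: Zeros inside |z| < 4: none
Step 4: Jensen sum = (empty sum) = 0
Step 5: n(R) = number of terms in the Jensen sum = count of zeros inside |z| < 4 = 0

0


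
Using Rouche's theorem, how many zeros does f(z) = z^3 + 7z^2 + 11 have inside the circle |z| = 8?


Step 1: On |z| = 8 the three terms have sizes |z^3| = 8^3 = 512, |7z^2| = 7*8^2 = 448, |11| = 11
Step 2: The dominant term is g(z) = z^3; let h(z) = 7z^2 + 11 so f = g + h
Step 3: On |z| = 8: |g| = 512 and |h| <= 448 + 11 = 459
Step 4: Since 512 > 459, |h| < |g| on |z| = 8, so by Rouche f has the same number of zeros as g inside |z| < 8
Step 5: g(z) = z^3 has 3 zeros (all at the origin) inside |z| < 8. Answer = 3

3


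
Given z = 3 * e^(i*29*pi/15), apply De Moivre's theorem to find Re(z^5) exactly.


Step 1: By De Moivre's theorem, z^5 = 3^5 * e^(i*5*29*pi/15) = 243 * (cos(29*pi/3) + i*sin(29*pi/3))
Step 2: |z|^5 = 3^5 = 243
Step 3: Reduce the angle mod 2*pi: 29*pi/3 - 8*pi = 5*pi/3
Step 4: cos(5*pi/3) = 1/2
Step 5: Re(z^5) = 243 * 1/2 = 243/2

243/2


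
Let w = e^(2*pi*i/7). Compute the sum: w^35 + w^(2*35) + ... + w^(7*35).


Step 1: The sum sum_{j=1}^{n} w^(k*j) equals n if n | k, else 0.
Step 2: Here n = 7, k = 35
Step 3: Does n divide k? 7 | 35 -> True
Step 4: Sum = 7

7


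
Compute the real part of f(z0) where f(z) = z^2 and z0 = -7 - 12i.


Step 1: z0 = -7 - 12i
Step 2: z0^2 = (-7)^2 - (-12)^2 + 168i
Step 3: real part = 49 - 144 = -95

-95


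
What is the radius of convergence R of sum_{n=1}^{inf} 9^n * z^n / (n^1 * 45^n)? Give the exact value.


Step 1: General term a_n = 9^n / (n^1 * 45^n)
Step 2: By the root test, |a_n|^(1/n) = 9 / (n^(1/n) * 45) -> 9/45 as n -> infinity (since n^(1/n) -> 1)
Step 3: R = 1/lim|a_n|^(1/n) = 45/9 = 5

5


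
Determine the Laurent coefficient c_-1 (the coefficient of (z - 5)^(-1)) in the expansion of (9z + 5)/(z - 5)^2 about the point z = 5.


Step 1: Write the numerator in powers of (z - 5): 9z + 5 = 9(z - 5) + (9*5 + 5) = 9(z - 5) + 50
Step 2: Divide by (z - 5)^2: f(z) = 50(z - 5)^(-2) + 9(z - 5)^(-1)
Step 3: This finite sum is the Laurent series of f about z = 5.
Step 4: Coefficient of (z - 5)^(-1) = coefficient of (z - 5) in the re-centred numerator = 9

9


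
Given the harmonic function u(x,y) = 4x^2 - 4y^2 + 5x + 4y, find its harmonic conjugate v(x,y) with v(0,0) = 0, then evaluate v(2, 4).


Step 1: v_x = -u_y = 8y - 4
Step 2: v_y = u_x = 8x + 5
Step 3: v = 8xy - 4x + 5y + C
Step 4: v(0,0) = 0 => C = 0
Step 5: v(2, 4) = 76

76


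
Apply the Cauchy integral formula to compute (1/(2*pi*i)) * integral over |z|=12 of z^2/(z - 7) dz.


Step 1: f(z) = z^2, a = 7 is inside |z| = 12
Step 2: By Cauchy integral formula: (1/(2pi*i)) * integral = f(a)
Step 3: f(7) = 7^2 = 49

49


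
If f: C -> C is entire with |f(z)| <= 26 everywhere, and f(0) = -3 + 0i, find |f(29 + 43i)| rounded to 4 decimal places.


Step 1: By Liouville's theorem, a bounded entire function is constant.
Step 2: f(z) = f(0) = -3 + 0i for all z.
Step 3: |f(w)| = |-3 + 0i| = sqrt(9 + 0)
Step 4: = 3.0

3.0


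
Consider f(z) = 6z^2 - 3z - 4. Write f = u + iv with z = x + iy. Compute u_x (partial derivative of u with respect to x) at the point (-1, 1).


Step 1: f(z) = 6(x+iy)^2 - 3(x+iy) - 4
Step 2: u = 6(x^2 - y^2) - 3x - 4
Step 3: u_x = 12x - 3
Step 4: At (-1, 1): u_x = -12 - 3 = -15

-15


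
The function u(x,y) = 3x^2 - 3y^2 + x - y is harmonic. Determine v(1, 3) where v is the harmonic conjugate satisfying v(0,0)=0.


Step 1: v_x = -u_y = 6y + 1
Step 2: v_y = u_x = 6x + 1
Step 3: v = 6xy + x + y + C
Step 4: v(0,0) = 0 => C = 0
Step 5: v(1, 3) = 22

22


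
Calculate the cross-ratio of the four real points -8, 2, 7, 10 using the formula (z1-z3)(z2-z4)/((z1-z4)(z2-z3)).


Step 1: (z1-z3)(z2-z4) = (-15) * (-8) = 120
Step 2: (z1-z4)(z2-z3) = (-18) * (-5) = 90
Step 3: Cross-ratio = 120/90 = 4/3

4/3


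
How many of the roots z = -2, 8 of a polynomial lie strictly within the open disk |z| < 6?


Step 1: Check each root:
  z = -2: |-2| = 2 < 6
  z = 8: |8| = 8 >= 6
Step 2: Count = 1

1


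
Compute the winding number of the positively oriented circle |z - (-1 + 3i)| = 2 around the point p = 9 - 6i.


Step 1: Center c = (-1, 3), radius = 2
Step 2: |p - c|^2 = 10^2 + (-9)^2 = 181
Step 3: r^2 = 4
Step 4: |p-c| > r so winding number = 0

0


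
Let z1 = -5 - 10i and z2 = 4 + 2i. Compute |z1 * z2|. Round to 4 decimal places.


Step 1: |z1| = sqrt((-5)^2 + (-10)^2) = sqrt(125)
Step 2: |z2| = sqrt(4^2 + 2^2) = sqrt(20)
Step 3: |z1*z2| = |z1|*|z2| = sqrt(125) * sqrt(20) = sqrt(125 * 20) = sqrt(2500)
Step 4: = 50.0

50.0


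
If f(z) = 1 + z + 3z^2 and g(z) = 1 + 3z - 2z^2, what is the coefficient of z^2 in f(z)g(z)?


Step 1: z^2 term in f*g comes from: (1)*(-2z^2) + (z)*(3z) + (3z^2)*(1)
Step 2: = -2 + 3 + 3
Step 3: = 4

4


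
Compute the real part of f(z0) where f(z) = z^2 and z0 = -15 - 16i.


Step 1: z0 = -15 - 16i
Step 2: z0^2 = (-15)^2 - (-16)^2 + 480i
Step 3: real part = 225 - 256 = -31

-31


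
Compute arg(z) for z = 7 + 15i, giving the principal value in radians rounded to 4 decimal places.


Step 1: z = 7 + 15i
Step 2: arg(z) = atan2(15, 7)
Step 3: arg(z) = 1.1342

1.1342


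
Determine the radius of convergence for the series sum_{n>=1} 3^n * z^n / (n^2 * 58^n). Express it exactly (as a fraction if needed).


Step 1: General term a_n = 3^n / (n^2 * 58^n)
Step 2: By the root test, |a_n|^(1/n) = 3 / (n^(2/n) * 58) -> 3/58 as n -> infinity (since n^(2/n) -> 1)
Step 3: R = 1/lim|a_n|^(1/n) = 58/3

58/3


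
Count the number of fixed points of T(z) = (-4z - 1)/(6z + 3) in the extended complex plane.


Step 1: Fixed points satisfy T(z) = z
Step 2: 6z^2 + 7z + 1 = 0
Step 3: Discriminant = 7^2 - 4*6*1 = 25
Step 4: Number of fixed points = 2

2


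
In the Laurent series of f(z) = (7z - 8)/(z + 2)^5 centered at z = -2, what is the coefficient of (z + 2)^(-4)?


Step 1: Write the numerator in powers of (z + 2): 7z - 8 = 7(z + 2) + (7*(-2) - 8) = 7(z + 2) - 22
Step 2: Divide by (z + 2)^5: f(z) = -22(z + 2)^(-5) + 7(z + 2)^(-4)
Step 3: This finite sum is the Laurent series of f about z = -2.
Step 4: Coefficient of (z + 2)^(-4) = coefficient of (z + 2) in the re-centred numerator = 7

7


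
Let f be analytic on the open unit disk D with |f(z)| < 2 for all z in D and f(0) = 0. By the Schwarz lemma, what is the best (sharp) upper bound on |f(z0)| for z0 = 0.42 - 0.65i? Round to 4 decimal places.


Step 1: g = f/2 maps D -> D with g(0) = 0, so by the Schwarz lemma |g(z)| <= |z|, i.e. |f(z)| <= 2|z|; this is sharp (f(z) = 2z).
Step 2: |z0|^2 = 0.42^2 + (-0.65)^2 = 0.5989
Step 3: |z0| = sqrt(0.5989) = 0.773886
Step 4: Best bound = 2 * |z0| = 2 * 0.773886 = 1.5478

1.5478


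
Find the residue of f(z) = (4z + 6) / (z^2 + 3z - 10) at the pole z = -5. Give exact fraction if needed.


Step 1: Q(z) = z^2 + 3z - 10 = (z + 5)(z - 2)
Step 2: Q'(z) = 2z + 3
Step 3: Q'(-5) = -7, P(-5) = -14
Step 4: Res = P(-5)/Q'(-5) = -14/(-7) = 2

2


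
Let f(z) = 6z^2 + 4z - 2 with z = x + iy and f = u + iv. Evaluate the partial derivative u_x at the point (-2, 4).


Step 1: f(z) = 6(x+iy)^2 + 4(x+iy) - 2
Step 2: u = 6(x^2 - y^2) + 4x - 2
Step 3: u_x = 12x + 4
Step 4: At (-2, 4): u_x = -24 + 4 = -20

-20


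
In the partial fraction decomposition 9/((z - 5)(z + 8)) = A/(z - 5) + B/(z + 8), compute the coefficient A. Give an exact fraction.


Step 1: Multiply both sides by (z - 5) and set z = 5
Step 2: A = 9 / (5 + 8)
Step 3: A = 9 / 13
Step 4: A = 9/13

9/13


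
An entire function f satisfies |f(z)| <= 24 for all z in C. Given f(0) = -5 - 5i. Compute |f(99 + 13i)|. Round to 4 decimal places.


Step 1: By Liouville's theorem, a bounded entire function is constant.
Step 2: f(z) = f(0) = -5 - 5i for all z.
Step 3: |f(w)| = |-5 - 5i| = sqrt(25 + 25)
Step 4: = 7.0711

7.0711


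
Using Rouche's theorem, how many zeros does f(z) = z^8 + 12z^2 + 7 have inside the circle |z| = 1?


Step 1: On |z| = 1 the three terms have sizes |z^8| = 1^8 = 1, |12z^2| = 12*1^2 = 12, |7| = 7
Step 2: The dominant term is g(z) = 12z^2; let h(z) = z^8 + 7 so f = g + h
Step 3: On |z| = 1: |g| = 12 and |h| <= 1 + 7 = 8
Step 4: Since 12 > 8, |h| < |g| on |z| = 1, so by Rouche f has the same number of zeros as g inside |z| < 1
Step 5: g(z) = 12z^2 has 2 zeros (at the origin, multiplicity 2) inside |z| < 1. Answer = 2

2


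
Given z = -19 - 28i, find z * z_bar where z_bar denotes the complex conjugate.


Step 1: conj(z) = -19 + 28i
Step 2: z * conj(z) = (-19)^2 + (-28)^2
Step 3: = 361 + 784 = 1145

1145


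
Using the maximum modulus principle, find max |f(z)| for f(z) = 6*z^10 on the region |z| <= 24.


Step 1: On |z| = 24, |f(z)| = 6 * |z|^10 = 6 * 24^10
Step 2: By maximum modulus principle, maximum is on boundary.
Step 3: Maximum = 6 * 63403380965376 = 380420285792256

380420285792256


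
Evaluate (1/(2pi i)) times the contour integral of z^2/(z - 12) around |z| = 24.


Step 1: f(z) = z^2, a = 12 is inside |z| = 24
Step 2: By Cauchy integral formula: (1/(2pi*i)) * integral = f(a)
Step 3: f(12) = 12^2 = 144

144


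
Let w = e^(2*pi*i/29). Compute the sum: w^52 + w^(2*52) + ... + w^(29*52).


Step 1: The sum sum_{j=1}^{n} w^(k*j) equals n if n | k, else 0.
Step 2: Here n = 29, k = 52
Step 3: Does n divide k? 29 | 52 -> False
Step 4: Sum = 0

0


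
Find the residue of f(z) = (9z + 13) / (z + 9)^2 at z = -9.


Step 1: Pole of order 2 at z = -9
Step 2: Res = lim d/dz [(z + 9)^2 * f(z)] as z -> -9
Step 3: (z + 9)^2 * f(z) = 9z + 13
Step 4: d/dz[9z + 13] = 9

9


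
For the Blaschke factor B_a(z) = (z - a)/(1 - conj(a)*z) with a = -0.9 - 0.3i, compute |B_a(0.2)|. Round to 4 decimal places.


Step 1: Numerator z0 - a = 0.2 - (-0.9 - 0.3i) = 1.1 + 0.3i
Step 2: Denominator 1 - conj(a)*z0 = 1 - (-0.9 + 0.3i)*0.2 = 1.18 - 0.06i
Step 3: |z0 - a|^2 = 1.1^2 + 0.3^2 = 1.3; |1 - conj(a)*z0|^2 = 1.18^2 + (-0.06)^2 = 1.396
Step 4: |B_a(0.2)| = sqrt(1.3 / 1.396) = sqrt(0.931232)
Step 5: = 0.965

0.965


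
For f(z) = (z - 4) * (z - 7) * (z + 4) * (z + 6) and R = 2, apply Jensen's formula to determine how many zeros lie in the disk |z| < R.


Jensen's formula: (1/2pi)*integral log|f(Re^it)|dt = log|f(0)| + sum_{|a_k|<R} log(R/|a_k|)
Step 1: f(0) = (-4) * (-7) * 4 * 6 = 672
Step 2: log|f(0)| = log|4| + log|7| + log|-4| + log|-6| = 6.5103
Step 3: Zeros inside |z| < 2: none
Step 4: Jensen sum = (empty sum) = 0
Step 5: n(R) = number of terms in the Jensen sum = count of zeros inside |z| < 2 = 0

0


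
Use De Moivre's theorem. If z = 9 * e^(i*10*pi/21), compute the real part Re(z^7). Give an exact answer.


Step 1: By De Moivre's theorem, z^7 = 9^7 * e^(i*7*10*pi/21) = 4782969 * (cos(10*pi/3) + i*sin(10*pi/3))
Step 2: |z|^7 = 9^7 = 4782969
Step 3: Reduce the angle mod 2*pi: 10*pi/3 - 2*pi = 4*pi/3
Step 4: cos(4*pi/3) = -1/2
Step 5: Re(z^7) = 4782969 * (-1/2) = -4782969/2

-4782969/2


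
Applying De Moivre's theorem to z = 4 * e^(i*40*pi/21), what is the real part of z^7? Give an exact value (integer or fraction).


Step 1: By De Moivre's theorem, z^7 = 4^7 * e^(i*7*40*pi/21) = 16384 * (cos(40*pi/3) + i*sin(40*pi/3))
Step 2: |z|^7 = 4^7 = 16384
Step 3: Reduce the angle mod 2*pi: 40*pi/3 - 12*pi = 4*pi/3
Step 4: cos(4*pi/3) = -1/2
Step 5: Re(z^7) = 16384 * (-1/2) = -8192

-8192


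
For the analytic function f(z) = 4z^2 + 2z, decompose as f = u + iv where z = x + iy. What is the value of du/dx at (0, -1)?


Step 1: f(z) = 4(x+iy)^2 + 2(x+iy) + 0
Step 2: u = 4(x^2 - y^2) + 2x + 0
Step 3: u_x = 8x + 2
Step 4: At (0, -1): u_x = 0 + 2 = 2

2


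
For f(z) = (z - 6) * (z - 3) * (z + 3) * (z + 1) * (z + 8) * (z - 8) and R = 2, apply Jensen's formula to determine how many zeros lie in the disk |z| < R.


Jensen's formula: (1/2pi)*integral log|f(Re^it)|dt = log|f(0)| + sum_{|a_k|<R} log(R/|a_k|)
Step 1: f(0) = (-6) * (-3) * 3 * 1 * 8 * (-8) = -3456
Step 2: log|f(0)| = log|6| + log|3| + log|-3| + log|-1| + log|-8| + log|8| = 8.1479
Step 3: Zeros inside |z| < 2: -1
Step 4: Jensen sum = log(2/1) = 0.6931
Step 5: n(R) = number of terms in the Jensen sum = count of zeros inside |z| < 2 = 1

1


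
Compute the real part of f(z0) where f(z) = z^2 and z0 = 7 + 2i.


Step 1: z0 = 7 + 2i
Step 2: z0^2 = 7^2 - 2^2 + 28i
Step 3: real part = 49 - 4 = 45

45


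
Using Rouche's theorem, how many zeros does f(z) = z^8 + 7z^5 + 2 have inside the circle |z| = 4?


Step 1: On |z| = 4 the three terms have sizes |z^8| = 4^8 = 65536, |7z^5| = 7*4^5 = 7168, |2| = 2
Step 2: The dominant term is g(z) = z^8; let h(z) = 7z^5 + 2 so f = g + h
Step 3: On |z| = 4: |g| = 65536 and |h| <= 7168 + 2 = 7170
Step 4: Since 65536 > 7170, |h| < |g| on |z| = 4, so by Rouche f has the same number of zeros as g inside |z| < 4
Step 5: g(z) = z^8 has 8 zeros (all at the origin) inside |z| < 4. Answer = 8

8


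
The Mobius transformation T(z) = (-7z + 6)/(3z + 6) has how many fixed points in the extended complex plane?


Step 1: Fixed points satisfy T(z) = z
Step 2: 3z^2 + 13z - 6 = 0
Step 3: Discriminant = 13^2 - 4*3*(-6) = 241
Step 4: Number of fixed points = 2

2


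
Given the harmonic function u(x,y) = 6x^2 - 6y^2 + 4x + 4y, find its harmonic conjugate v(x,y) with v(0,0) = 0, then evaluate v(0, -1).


Step 1: v_x = -u_y = 12y - 4
Step 2: v_y = u_x = 12x + 4
Step 3: v = 12xy - 4x + 4y + C
Step 4: v(0,0) = 0 => C = 0
Step 5: v(0, -1) = -4

-4


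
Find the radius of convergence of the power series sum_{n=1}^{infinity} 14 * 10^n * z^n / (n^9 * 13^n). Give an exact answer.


Step 1: General term a_n = 14 * 10^n / (n^9 * 13^n)
Step 2: By the root test, |a_n|^(1/n) = 14^(1/n) * 10 / (n^(9/n) * 13) -> 10/13 as n -> infinity (since 14^(1/n) -> 1 and n^(9/n) -> 1)
Step 3: R = 1/lim|a_n|^(1/n) = 13/10

13/10


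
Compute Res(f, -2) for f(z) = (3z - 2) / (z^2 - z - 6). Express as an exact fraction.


Step 1: Q(z) = z^2 - z - 6 = (z + 2)(z - 3)
Step 2: Q'(z) = 2z - 1
Step 3: Q'(-2) = -5, P(-2) = -8
Step 4: Res = P(-2)/Q'(-2) = -8/(-5) = 8/5

8/5


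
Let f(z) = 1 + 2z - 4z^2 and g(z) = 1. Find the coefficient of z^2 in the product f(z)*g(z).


Step 1: z^2 term in f*g comes from: (1)*(0) + (2z)*(0) + (-4z^2)*(1)
Step 2: = 0 + 0 - 4
Step 3: = -4

-4


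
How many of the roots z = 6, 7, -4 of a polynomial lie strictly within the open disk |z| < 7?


Step 1: Check each root:
  z = 6: |6| = 6 < 7
  z = 7: |7| = 7 >= 7
  z = -4: |-4| = 4 < 7
Step 2: Count = 2

2


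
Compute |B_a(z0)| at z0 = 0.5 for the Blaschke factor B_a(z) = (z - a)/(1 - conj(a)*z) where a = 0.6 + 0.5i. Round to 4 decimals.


Step 1: Numerator z0 - a = 0.5 - (0.6 + 0.5i) = -0.1 - 0.5i
Step 2: Denominator 1 - conj(a)*z0 = 1 - (0.6 - 0.5i)*0.5 = 0.7 + 0.25i
Step 3: |z0 - a|^2 = (-0.1)^2 + (-0.5)^2 = 0.26; |1 - conj(a)*z0|^2 = 0.7^2 + 0.25^2 = 0.5525
Step 4: |B_a(0.5)| = sqrt(0.26 / 0.5525) = sqrt(0.470588)
Step 5: = 0.686

0.686


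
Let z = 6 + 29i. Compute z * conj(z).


Step 1: conj(z) = 6 - 29i
Step 2: z * conj(z) = 6^2 + 29^2
Step 3: = 36 + 841 = 877

877


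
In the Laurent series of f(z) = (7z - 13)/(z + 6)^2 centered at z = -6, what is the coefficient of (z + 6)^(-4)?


Step 1: Write the numerator in powers of (z + 6): 7z - 13 = 7(z + 6) + (7*(-6) - 13) = 7(z + 6) - 55
Step 2: Divide by (z + 6)^2: f(z) = -55(z + 6)^(-2) + 7(z + 6)^(-1)
Step 3: This finite sum is the Laurent series of f about z = -6.
Step 4: Only the powers -2 and -1 appear, so the coefficient of (z + 6)^(-4) = 0

0


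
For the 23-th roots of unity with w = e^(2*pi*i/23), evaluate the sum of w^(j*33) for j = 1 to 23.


Step 1: The sum sum_{j=1}^{n} w^(k*j) equals n if n | k, else 0.
Step 2: Here n = 23, k = 33
Step 3: Does n divide k? 23 | 33 -> False
Step 4: Sum = 0

0


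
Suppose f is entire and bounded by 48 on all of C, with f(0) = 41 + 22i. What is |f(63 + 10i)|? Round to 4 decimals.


Step 1: By Liouville's theorem, a bounded entire function is constant.
Step 2: f(z) = f(0) = 41 + 22i for all z.
Step 3: |f(w)| = |41 + 22i| = sqrt(1681 + 484)
Step 4: = 46.5296

46.5296


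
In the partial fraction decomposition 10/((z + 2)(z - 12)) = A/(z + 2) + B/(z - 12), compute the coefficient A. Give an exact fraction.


Step 1: Multiply both sides by (z + 2) and set z = -2
Step 2: A = 10 / (-2 - 12)
Step 3: A = 10 / (-14)
Step 4: A = -5/7

-5/7


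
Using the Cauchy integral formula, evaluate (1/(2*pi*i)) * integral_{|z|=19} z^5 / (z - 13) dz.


Step 1: f(z) = z^5, a = 13 is inside |z| = 19
Step 2: By Cauchy integral formula: (1/(2pi*i)) * integral = f(a)
Step 3: f(13) = 13^5 = 371293

371293


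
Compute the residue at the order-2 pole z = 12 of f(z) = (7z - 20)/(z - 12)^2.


Step 1: Pole of order 2 at z = 12
Step 2: Res = lim d/dz [(z - 12)^2 * f(z)] as z -> 12
Step 3: (z - 12)^2 * f(z) = 7z - 20
Step 4: d/dz[7z - 20] = 7

7


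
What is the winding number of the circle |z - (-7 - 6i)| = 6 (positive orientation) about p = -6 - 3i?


Step 1: Center c = (-7, -6), radius = 6
Step 2: |p - c|^2 = 1^2 + 3^2 = 10
Step 3: r^2 = 36
Step 4: |p-c| < r so winding number = 1

1


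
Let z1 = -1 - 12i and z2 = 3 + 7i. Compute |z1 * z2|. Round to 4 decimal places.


Step 1: |z1| = sqrt((-1)^2 + (-12)^2) = sqrt(145)
Step 2: |z2| = sqrt(3^2 + 7^2) = sqrt(58)
Step 3: |z1*z2| = |z1|*|z2| = sqrt(145) * sqrt(58) = sqrt(145 * 58) = sqrt(8410)
Step 4: = 91.7061

91.7061


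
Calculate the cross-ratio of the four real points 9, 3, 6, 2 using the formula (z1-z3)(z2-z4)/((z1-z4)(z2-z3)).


Step 1: (z1-z3)(z2-z4) = 3 * 1 = 3
Step 2: (z1-z4)(z2-z3) = 7 * (-3) = -21
Step 3: Cross-ratio = -3/21 = -1/7

-1/7


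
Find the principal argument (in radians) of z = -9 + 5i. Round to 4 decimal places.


Step 1: z = -9 + 5i
Step 2: arg(z) = atan2(5, -9)
Step 3: arg(z) = 2.6345

2.6345


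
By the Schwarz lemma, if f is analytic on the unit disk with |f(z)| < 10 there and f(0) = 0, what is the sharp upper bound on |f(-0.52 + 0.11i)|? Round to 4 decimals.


Step 1: g = f/10 maps D -> D with g(0) = 0, so by the Schwarz lemma |g(z)| <= |z|, i.e. |f(z)| <= 10|z|; this is sharp (f(z) = 10z).
Step 2: |z0|^2 = (-0.52)^2 + 0.11^2 = 0.2825
Step 3: |z0| = sqrt(0.2825) = 0.531507
Step 4: Best bound = 10 * |z0| = 10 * 0.531507 = 5.3151

5.3151


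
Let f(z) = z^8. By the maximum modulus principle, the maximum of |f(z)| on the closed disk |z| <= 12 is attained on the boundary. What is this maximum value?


Step 1: On |z| = 12, |f(z)| = |z|^8 = 12^8
Step 2: By maximum modulus principle, maximum is on boundary.
Step 3: Maximum = 429981696 = 429981696

429981696


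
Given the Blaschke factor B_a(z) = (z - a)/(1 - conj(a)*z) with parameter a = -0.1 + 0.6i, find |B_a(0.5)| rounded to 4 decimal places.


Step 1: Numerator z0 - a = 0.5 - (-0.1 + 0.6i) = 0.6 - 0.6i
Step 2: Denominator 1 - conj(a)*z0 = 1 - (-0.1 - 0.6i)*0.5 = 1.05 + 0.3i
Step 3: |z0 - a|^2 = 0.6^2 + (-0.6)^2 = 0.72; |1 - conj(a)*z0|^2 = 1.05^2 + 0.3^2 = 1.1925
Step 4: |B_a(0.5)| = sqrt(0.72 / 1.1925) = sqrt(0.603774)
Step 5: = 0.777

0.777


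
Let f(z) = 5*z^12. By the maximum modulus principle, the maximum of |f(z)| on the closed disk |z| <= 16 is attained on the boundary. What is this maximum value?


Step 1: On |z| = 16, |f(z)| = 5 * |z|^12 = 5 * 16^12
Step 2: By maximum modulus principle, maximum is on boundary.
Step 3: Maximum = 5 * 281474976710656 = 1407374883553280

1407374883553280


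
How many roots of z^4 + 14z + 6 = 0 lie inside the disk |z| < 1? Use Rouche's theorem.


Step 1: On |z| = 1 the three terms have sizes |z^4| = 1^4 = 1, |14z| = 14*1 = 14, |6| = 6
Step 2: The dominant term is g(z) = 14z; let h(z) = z^4 + 6 so f = g + h
Step 3: On |z| = 1: |g| = 14 and |h| <= 1 + 6 = 7
Step 4: Since 14 > 7, |h| < |g| on |z| = 1, so by Rouche f has the same number of zeros as g inside |z| < 1
Step 5: g(z) = 14z has 1 zero (at the origin, multiplicity 1) inside |z| < 1. Answer = 1

1


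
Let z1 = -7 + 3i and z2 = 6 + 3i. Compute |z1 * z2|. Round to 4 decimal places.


Step 1: |z1| = sqrt((-7)^2 + 3^2) = sqrt(58)
Step 2: |z2| = sqrt(6^2 + 3^2) = sqrt(45)
Step 3: |z1*z2| = |z1|*|z2| = sqrt(58) * sqrt(45) = sqrt(58 * 45) = sqrt(2610)
Step 4: = 51.0882

51.0882


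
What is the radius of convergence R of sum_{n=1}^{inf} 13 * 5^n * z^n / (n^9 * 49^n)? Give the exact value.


Step 1: General term a_n = 13 * 5^n / (n^9 * 49^n)
Step 2: By the root test, |a_n|^(1/n) = 13^(1/n) * 5 / (n^(9/n) * 49) -> 5/49 as n -> infinity (since 13^(1/n) -> 1 and n^(9/n) -> 1)
Step 3: R = 1/lim|a_n|^(1/n) = 49/5

49/5


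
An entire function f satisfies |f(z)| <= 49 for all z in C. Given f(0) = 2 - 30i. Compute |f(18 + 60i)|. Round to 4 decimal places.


Step 1: By Liouville's theorem, a bounded entire function is constant.
Step 2: f(z) = f(0) = 2 - 30i for all z.
Step 3: |f(w)| = |2 - 30i| = sqrt(4 + 900)
Step 4: = 30.0666

30.0666


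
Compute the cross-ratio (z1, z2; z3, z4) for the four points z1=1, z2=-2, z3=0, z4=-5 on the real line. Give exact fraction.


Step 1: (z1-z3)(z2-z4) = 1 * 3 = 3
Step 2: (z1-z4)(z2-z3) = 6 * (-2) = -12
Step 3: Cross-ratio = -3/12 = -1/4

-1/4


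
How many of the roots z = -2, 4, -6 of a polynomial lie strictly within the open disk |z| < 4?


Step 1: Check each root:
  z = -2: |-2| = 2 < 4
  z = 4: |4| = 4 >= 4
  z = -6: |-6| = 6 >= 4
Step 2: Count = 1

1


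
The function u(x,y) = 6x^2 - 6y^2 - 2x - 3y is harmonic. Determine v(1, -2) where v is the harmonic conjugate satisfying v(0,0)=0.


Step 1: v_x = -u_y = 12y + 3
Step 2: v_y = u_x = 12x - 2
Step 3: v = 12xy + 3x - 2y + C
Step 4: v(0,0) = 0 => C = 0
Step 5: v(1, -2) = -17

-17


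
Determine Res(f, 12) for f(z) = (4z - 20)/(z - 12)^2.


Step 1: Pole of order 2 at z = 12
Step 2: Res = lim d/dz [(z - 12)^2 * f(z)] as z -> 12
Step 3: (z - 12)^2 * f(z) = 4z - 20
Step 4: d/dz[4z - 20] = 4

4


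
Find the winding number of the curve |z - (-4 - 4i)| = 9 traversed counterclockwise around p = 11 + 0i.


Step 1: Center c = (-4, -4), radius = 9
Step 2: |p - c|^2 = 15^2 + 4^2 = 241
Step 3: r^2 = 81
Step 4: |p-c| > r so winding number = 0

0


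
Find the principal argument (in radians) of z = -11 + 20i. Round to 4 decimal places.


Step 1: z = -11 + 20i
Step 2: arg(z) = atan2(20, -11)
Step 3: arg(z) = 2.0736

2.0736


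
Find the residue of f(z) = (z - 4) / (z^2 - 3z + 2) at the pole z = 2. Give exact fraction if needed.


Step 1: Q(z) = z^2 - 3z + 2 = (z - 2)(z - 1)
Step 2: Q'(z) = 2z - 3
Step 3: Q'(2) = 1, P(2) = -2
Step 4: Res = P(2)/Q'(2) = -2/1 = -2

-2


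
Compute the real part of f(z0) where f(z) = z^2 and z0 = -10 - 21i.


Step 1: z0 = -10 - 21i
Step 2: z0^2 = (-10)^2 - (-21)^2 + 420i
Step 3: real part = 100 - 441 = -341

-341


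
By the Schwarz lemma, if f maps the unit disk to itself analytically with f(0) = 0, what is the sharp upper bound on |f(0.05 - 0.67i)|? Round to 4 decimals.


Step 1: Schwarz lemma: if f: D -> D is analytic with f(0) = 0, then |f(z)| <= |z| for all z in D, and this is sharp (f(z) = z).
Step 2: |z0|^2 = 0.05^2 + (-0.67)^2 = 0.4514
Step 3: |z0| = sqrt(0.4514) = 0.671863
Step 4: Best bound = |z0| = 0.6719

0.6719


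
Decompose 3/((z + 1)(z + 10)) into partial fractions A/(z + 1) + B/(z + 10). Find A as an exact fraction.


Step 1: Multiply both sides by (z + 1) and set z = -1
Step 2: A = 3 / (-1 + 10)
Step 3: A = 3 / 9
Step 4: A = 1/3

1/3


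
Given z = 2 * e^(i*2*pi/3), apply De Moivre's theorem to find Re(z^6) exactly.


Step 1: By De Moivre's theorem, z^6 = 2^6 * e^(i*6*2*pi/3) = 64 * (cos(4*pi) + i*sin(4*pi))
Step 2: |z|^6 = 2^6 = 64
Step 3: Reduce the angle mod 2*pi: 4*pi - 4*pi = 0
Step 4: cos(0) = 1
Step 5: Re(z^6) = 64 * 1 = 64

64


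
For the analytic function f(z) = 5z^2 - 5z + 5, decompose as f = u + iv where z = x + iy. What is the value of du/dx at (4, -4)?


Step 1: f(z) = 5(x+iy)^2 - 5(x+iy) + 5
Step 2: u = 5(x^2 - y^2) - 5x + 5
Step 3: u_x = 10x - 5
Step 4: At (4, -4): u_x = 40 - 5 = 35

35


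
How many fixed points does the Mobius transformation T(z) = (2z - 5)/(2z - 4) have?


Step 1: Fixed points satisfy T(z) = z
Step 2: 2z^2 - 6z + 5 = 0
Step 3: Discriminant = (-6)^2 - 4*2*5 = -4
Step 4: Number of fixed points = 2

2


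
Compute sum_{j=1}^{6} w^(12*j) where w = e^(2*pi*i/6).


Step 1: The sum sum_{j=1}^{n} w^(k*j) equals n if n | k, else 0.
Step 2: Here n = 6, k = 12
Step 3: Does n divide k? 6 | 12 -> True
Step 4: Sum = 6

6


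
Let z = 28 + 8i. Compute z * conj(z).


Step 1: conj(z) = 28 - 8i
Step 2: z * conj(z) = 28^2 + 8^2
Step 3: = 784 + 64 = 848

848


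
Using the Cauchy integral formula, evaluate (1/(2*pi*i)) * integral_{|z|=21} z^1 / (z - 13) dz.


Step 1: f(z) = z^1, a = 13 is inside |z| = 21
Step 2: By Cauchy integral formula: (1/(2pi*i)) * integral = f(a)
Step 3: f(13) = 13^1 = 13

13


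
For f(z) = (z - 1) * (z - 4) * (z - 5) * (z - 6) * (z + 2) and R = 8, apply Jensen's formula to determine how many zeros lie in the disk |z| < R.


Jensen's formula: (1/2pi)*integral log|f(Re^it)|dt = log|f(0)| + sum_{|a_k|<R} log(R/|a_k|)
Step 1: f(0) = (-1) * (-4) * (-5) * (-6) * 2 = 240
Step 2: log|f(0)| = log|1| + log|4| + log|5| + log|6| + log|-2| = 5.4806
Step 3: Zeros inside |z| < 8: 1, 4, 5, 6, -2
Step 4: Jensen sum = log(8/1) + log(8/4) + log(8/5) + log(8/6) + log(8/2) = 4.9166
Step 5: n(R) = number of terms in the Jensen sum = count of zeros inside |z| < 8 = 5

5


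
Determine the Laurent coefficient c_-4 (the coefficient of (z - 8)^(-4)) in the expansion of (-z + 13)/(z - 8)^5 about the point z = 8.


Step 1: Write the numerator in powers of (z - 8): -z + 13 = -(z - 8) + (-1*8 + 13) = -(z - 8) + 5
Step 2: Divide by (z - 8)^5: f(z) = 5(z - 8)^(-5) - (z - 8)^(-4)
Step 3: This finite sum is the Laurent series of f about z = 8.
Step 4: Coefficient of (z - 8)^(-4) = coefficient of (z - 8) in the re-centred numerator = -1

-1


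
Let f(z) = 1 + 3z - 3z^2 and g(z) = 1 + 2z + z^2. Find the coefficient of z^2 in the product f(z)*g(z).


Step 1: z^2 term in f*g comes from: (1)*(z^2) + (3z)*(2z) + (-3z^2)*(1)
Step 2: = 1 + 6 - 3
Step 3: = 4

4


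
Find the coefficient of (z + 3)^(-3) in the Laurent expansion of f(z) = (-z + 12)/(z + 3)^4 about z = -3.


Step 1: Write the numerator in powers of (z + 3): -z + 12 = -(z + 3) + (-1*(-3) + 12) = -(z + 3) + 15
Step 2: Divide by (z + 3)^4: f(z) = 15(z + 3)^(-4) - (z + 3)^(-3)
Step 3: This finite sum is the Laurent series of f about z = -3.
Step 4: Coefficient of (z + 3)^(-3) = coefficient of (z + 3) in the re-centred numerator = -1

-1


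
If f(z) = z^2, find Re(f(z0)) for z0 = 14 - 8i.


Step 1: z0 = 14 - 8i
Step 2: z0^2 = 14^2 - (-8)^2 - 224i
Step 3: real part = 196 - 64 = 132

132


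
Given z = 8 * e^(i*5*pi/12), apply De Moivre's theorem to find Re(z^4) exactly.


Step 1: By De Moivre's theorem, z^4 = 8^4 * e^(i*4*5*pi/12) = 4096 * (cos(5*pi/3) + i*sin(5*pi/3))
Step 2: |z|^4 = 8^4 = 4096
Step 3: The angle 5*pi/3 already lies in [0, 2*pi)
Step 4: cos(5*pi/3) = 1/2
Step 5: Re(z^4) = 4096 * 1/2 = 2048

2048


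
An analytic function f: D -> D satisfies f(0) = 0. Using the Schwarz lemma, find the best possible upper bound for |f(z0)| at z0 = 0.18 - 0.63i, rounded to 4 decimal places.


Step 1: Schwarz lemma: if f: D -> D is analytic with f(0) = 0, then |f(z)| <= |z| for all z in D, and this is sharp (f(z) = z).
Step 2: |z0|^2 = 0.18^2 + (-0.63)^2 = 0.4293
Step 3: |z0| = sqrt(0.4293) = 0.65521
Step 4: Best bound = |z0| = 0.6552

0.6552


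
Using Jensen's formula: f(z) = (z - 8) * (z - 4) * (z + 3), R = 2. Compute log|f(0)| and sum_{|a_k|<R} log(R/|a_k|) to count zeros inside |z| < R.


Jensen's formula: (1/2pi)*integral log|f(Re^it)|dt = log|f(0)| + sum_{|a_k|<R} log(R/|a_k|)
Step 1: f(0) = (-8) * (-4) * 3 = 96
Step 2: log|f(0)| = log|8| + log|4| + log|-3| = 4.5643
Step 3: Zeros inside |z| < 2: none
Step 4: Jensen sum = (empty sum) = 0
Step 5: n(R) = number of terms in the Jensen sum = count of zeros inside |z| < 2 = 0

0


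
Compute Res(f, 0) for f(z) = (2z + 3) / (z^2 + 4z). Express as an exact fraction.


Step 1: Q(z) = z^2 + 4z = (z)(z + 4)
Step 2: Q'(z) = 2z + 4
Step 3: Q'(0) = 4, P(0) = 3
Step 4: Res = P(0)/Q'(0) = 3/4 = 3/4

3/4


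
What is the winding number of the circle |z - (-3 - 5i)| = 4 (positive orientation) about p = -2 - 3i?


Step 1: Center c = (-3, -5), radius = 4
Step 2: |p - c|^2 = 1^2 + 2^2 = 5
Step 3: r^2 = 16
Step 4: |p-c| < r so winding number = 1

1


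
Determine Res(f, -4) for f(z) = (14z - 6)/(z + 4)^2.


Step 1: Pole of order 2 at z = -4
Step 2: Res = lim d/dz [(z + 4)^2 * f(z)] as z -> -4
Step 3: (z + 4)^2 * f(z) = 14z - 6
Step 4: d/dz[14z - 6] = 14

14


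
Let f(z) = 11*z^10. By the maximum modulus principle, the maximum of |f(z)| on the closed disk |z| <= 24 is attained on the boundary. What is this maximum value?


Step 1: On |z| = 24, |f(z)| = 11 * |z|^10 = 11 * 24^10
Step 2: By maximum modulus principle, maximum is on boundary.
Step 3: Maximum = 11 * 63403380965376 = 697437190619136

697437190619136


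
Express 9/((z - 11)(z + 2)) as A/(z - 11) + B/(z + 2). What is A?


Step 1: Multiply both sides by (z - 11) and set z = 11
Step 2: A = 9 / (11 + 2)
Step 3: A = 9 / 13
Step 4: A = 9/13

9/13


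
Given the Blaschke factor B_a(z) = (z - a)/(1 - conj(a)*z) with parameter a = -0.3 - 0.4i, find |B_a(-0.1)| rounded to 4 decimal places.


Step 1: Numerator z0 - a = -0.1 - (-0.3 - 0.4i) = 0.2 + 0.4i
Step 2: Denominator 1 - conj(a)*z0 = 1 - (-0.3 + 0.4i)*(-0.1) = 0.97 + 0.04i
Step 3: |z0 - a|^2 = 0.2^2 + 0.4^2 = 0.2; |1 - conj(a)*z0|^2 = 0.97^2 + 0.04^2 = 0.9425
Step 4: |B_a(-0.1)| = sqrt(0.2 / 0.9425) = sqrt(0.212202)
Step 5: = 0.4607

0.4607


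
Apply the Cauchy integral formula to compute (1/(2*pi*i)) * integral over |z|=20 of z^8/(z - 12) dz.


Step 1: f(z) = z^8, a = 12 is inside |z| = 20
Step 2: By Cauchy integral formula: (1/(2pi*i)) * integral = f(a)
Step 3: f(12) = 12^8 = 429981696

429981696


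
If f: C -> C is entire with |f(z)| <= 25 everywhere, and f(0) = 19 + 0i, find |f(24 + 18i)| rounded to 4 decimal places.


Step 1: By Liouville's theorem, a bounded entire function is constant.
Step 2: f(z) = f(0) = 19 + 0i for all z.
Step 3: |f(w)| = |19 + 0i| = sqrt(361 + 0)
Step 4: = 19.0

19.0


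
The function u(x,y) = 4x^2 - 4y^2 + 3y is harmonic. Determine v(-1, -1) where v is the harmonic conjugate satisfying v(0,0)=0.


Step 1: v_x = -u_y = 8y - 3
Step 2: v_y = u_x = 8x + 0
Step 3: v = 8xy - 3x + C
Step 4: v(0,0) = 0 => C = 0
Step 5: v(-1, -1) = 11

11


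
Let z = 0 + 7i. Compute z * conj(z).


Step 1: conj(z) = 0 - 7i
Step 2: z * conj(z) = 0^2 + 7^2
Step 3: = 0 + 49 = 49

49


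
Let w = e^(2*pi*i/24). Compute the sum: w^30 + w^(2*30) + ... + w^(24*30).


Step 1: The sum sum_{j=1}^{n} w^(k*j) equals n if n | k, else 0.
Step 2: Here n = 24, k = 30
Step 3: Does n divide k? 24 | 30 -> False
Step 4: Sum = 0

0


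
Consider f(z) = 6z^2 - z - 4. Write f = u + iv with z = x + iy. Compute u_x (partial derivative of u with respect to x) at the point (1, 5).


Step 1: f(z) = 6(x+iy)^2 - (x+iy) - 4
Step 2: u = 6(x^2 - y^2) - x - 4
Step 3: u_x = 12x - 1
Step 4: At (1, 5): u_x = 12 - 1 = 11

11


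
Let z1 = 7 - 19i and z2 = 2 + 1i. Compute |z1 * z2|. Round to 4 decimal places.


Step 1: |z1| = sqrt(7^2 + (-19)^2) = sqrt(410)
Step 2: |z2| = sqrt(2^2 + 1^2) = sqrt(5)
Step 3: |z1*z2| = |z1|*|z2| = sqrt(410) * sqrt(5) = sqrt(410 * 5) = sqrt(2050)
Step 4: = 45.2769

45.2769


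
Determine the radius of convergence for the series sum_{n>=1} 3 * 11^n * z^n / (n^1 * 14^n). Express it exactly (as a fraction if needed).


Step 1: General term a_n = 3 * 11^n / (n^1 * 14^n)
Step 2: By the root test, |a_n|^(1/n) = 3^(1/n) * 11 / (n^(1/n) * 14) -> 11/14 as n -> infinity (since 3^(1/n) -> 1 and n^(1/n) -> 1)
Step 3: R = 1/lim|a_n|^(1/n) = 14/11

14/11


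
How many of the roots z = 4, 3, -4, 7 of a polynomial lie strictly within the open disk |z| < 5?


Step 1: Check each root:
  z = 4: |4| = 4 < 5
  z = 3: |3| = 3 < 5
  z = -4: |-4| = 4 < 5
  z = 7: |7| = 7 >= 5
Step 2: Count = 3

3


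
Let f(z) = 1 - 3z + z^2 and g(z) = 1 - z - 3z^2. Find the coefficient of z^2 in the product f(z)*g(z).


Step 1: z^2 term in f*g comes from: (1)*(-3z^2) + (-3z)*(-z) + (z^2)*(1)
Step 2: = -3 + 3 + 1
Step 3: = 1

1


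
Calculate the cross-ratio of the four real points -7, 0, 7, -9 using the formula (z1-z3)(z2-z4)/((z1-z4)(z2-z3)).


Step 1: (z1-z3)(z2-z4) = (-14) * 9 = -126
Step 2: (z1-z4)(z2-z3) = 2 * (-7) = -14
Step 3: Cross-ratio = 126/14 = 9

9


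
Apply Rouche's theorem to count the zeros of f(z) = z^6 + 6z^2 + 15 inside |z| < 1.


Step 1: On |z| = 1 the three terms have sizes |z^6| = 1^6 = 1, |6z^2| = 6*1^2 = 6, |15| = 15
Step 2: The dominant term is g(z) = 15; let h(z) = z^6 + 6z^2 so f = g + h
Step 3: On |z| = 1: |g| = 15 and |h| <= 1 + 6 = 7
Step 4: Since 15 > 7, |h| < |g| on |z| = 1, so by Rouche f has the same number of zeros as g inside |z| < 1
Step 5: g(z) = 15 is a nonzero constant with no zeros inside |z| < 1. Answer = 0

0


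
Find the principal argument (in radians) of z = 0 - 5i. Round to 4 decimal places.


Step 1: z = 0 - 5i
Step 2: arg(z) = atan2(-5, 0)
Step 3: arg(z) = -1.5708

-1.5708


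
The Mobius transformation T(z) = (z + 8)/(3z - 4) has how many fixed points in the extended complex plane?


Step 1: Fixed points satisfy T(z) = z
Step 2: 3z^2 - 5z - 8 = 0
Step 3: Discriminant = (-5)^2 - 4*3*(-8) = 121
Step 4: Number of fixed points = 2

2


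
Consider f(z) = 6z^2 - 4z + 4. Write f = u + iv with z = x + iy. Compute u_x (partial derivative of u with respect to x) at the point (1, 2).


Step 1: f(z) = 6(x+iy)^2 - 4(x+iy) + 4
Step 2: u = 6(x^2 - y^2) - 4x + 4
Step 3: u_x = 12x - 4
Step 4: At (1, 2): u_x = 12 - 4 = 8

8


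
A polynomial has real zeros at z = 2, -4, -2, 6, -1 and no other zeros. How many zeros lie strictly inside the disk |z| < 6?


Step 1: Check each root:
  z = 2: |2| = 2 < 6
  z = -4: |-4| = 4 < 6
  z = -2: |-2| = 2 < 6
  z = 6: |6| = 6 >= 6
  z = -1: |-1| = 1 < 6
Step 2: Count = 4

4


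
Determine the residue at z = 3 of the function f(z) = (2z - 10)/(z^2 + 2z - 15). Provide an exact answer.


Step 1: Q(z) = z^2 + 2z - 15 = (z - 3)(z + 5)
Step 2: Q'(z) = 2z + 2
Step 3: Q'(3) = 8, P(3) = -4
Step 4: Res = P(3)/Q'(3) = -4/8 = -1/2

-1/2


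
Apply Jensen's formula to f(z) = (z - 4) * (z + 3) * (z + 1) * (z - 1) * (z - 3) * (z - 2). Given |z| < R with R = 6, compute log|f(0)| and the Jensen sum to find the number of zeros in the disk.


Jensen's formula: (1/2pi)*integral log|f(Re^it)|dt = log|f(0)| + sum_{|a_k|<R} log(R/|a_k|)
Step 1: f(0) = (-4) * 3 * 1 * (-1) * (-3) * (-2) = 72
Step 2: log|f(0)| = log|4| + log|-3| + log|-1| + log|1| + log|3| + log|2| = 4.2767
Step 3: Zeros inside |z| < 6: 4, -3, -1, 1, 3, 2
Step 4: Jensen sum = log(6/4) + log(6/3) + log(6/1) + log(6/1) + log(6/3) + log(6/2) = 6.4739
Step 5: n(R) = number of terms in the Jensen sum = count of zeros inside |z| < 6 = 6

6


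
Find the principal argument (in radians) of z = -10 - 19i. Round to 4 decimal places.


Step 1: z = -10 - 19i
Step 2: arg(z) = atan2(-19, -10)
Step 3: arg(z) = -2.0553

-2.0553


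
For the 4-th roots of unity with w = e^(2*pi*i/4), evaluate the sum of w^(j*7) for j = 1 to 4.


Step 1: The sum sum_{j=1}^{n} w^(k*j) equals n if n | k, else 0.
Step 2: Here n = 4, k = 7
Step 3: Does n divide k? 4 | 7 -> False
Step 4: Sum = 0

0


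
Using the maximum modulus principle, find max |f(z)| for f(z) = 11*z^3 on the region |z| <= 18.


Step 1: On |z| = 18, |f(z)| = 11 * |z|^3 = 11 * 18^3
Step 2: By maximum modulus principle, maximum is on boundary.
Step 3: Maximum = 11 * 5832 = 64152

64152


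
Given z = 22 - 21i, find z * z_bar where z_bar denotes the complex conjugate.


Step 1: conj(z) = 22 + 21i
Step 2: z * conj(z) = 22^2 + (-21)^2
Step 3: = 484 + 441 = 925

925


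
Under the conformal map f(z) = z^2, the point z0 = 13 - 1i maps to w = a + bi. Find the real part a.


Step 1: z0 = 13 - 1i
Step 2: z0^2 = 13^2 - (-1)^2 - 26i
Step 3: real part = 169 - 1 = 168

168


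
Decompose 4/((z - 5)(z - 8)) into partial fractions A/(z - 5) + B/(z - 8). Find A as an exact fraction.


Step 1: Multiply both sides by (z - 5) and set z = 5
Step 2: A = 4 / (5 - 8)
Step 3: A = 4 / (-3)
Step 4: A = -4/3

-4/3


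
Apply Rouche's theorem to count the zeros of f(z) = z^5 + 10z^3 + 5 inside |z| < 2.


Step 1: On |z| = 2 the three terms have sizes |z^5| = 2^5 = 32, |10z^3| = 10*2^3 = 80, |5| = 5
Step 2: The dominant term is g(z) = 10z^3; let h(z) = z^5 + 5 so f = g + h
Step 3: On |z| = 2: |g| = 80 and |h| <= 32 + 5 = 37
Step 4: Since 80 > 37, |h| < |g| on |z| = 2, so by Rouche f has the same number of zeros as g inside |z| < 2
Step 5: g(z) = 10z^3 has 3 zeros (at the origin, multiplicity 3) inside |z| < 2. Answer = 3

3


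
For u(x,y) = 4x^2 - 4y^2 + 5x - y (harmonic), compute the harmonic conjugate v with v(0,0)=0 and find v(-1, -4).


Step 1: v_x = -u_y = 8y + 1
Step 2: v_y = u_x = 8x + 5
Step 3: v = 8xy + x + 5y + C
Step 4: v(0,0) = 0 => C = 0
Step 5: v(-1, -4) = 11

11


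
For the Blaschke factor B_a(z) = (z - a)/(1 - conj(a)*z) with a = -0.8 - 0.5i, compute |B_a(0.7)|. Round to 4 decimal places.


Step 1: Numerator z0 - a = 0.7 - (-0.8 - 0.5i) = 1.5 + 0.5i
Step 2: Denominator 1 - conj(a)*z0 = 1 - (-0.8 + 0.5i)*0.7 = 1.56 - 0.35i
Step 3: |z0 - a|^2 = 1.5^2 + 0.5^2 = 2.5; |1 - conj(a)*z0|^2 = 1.56^2 + (-0.35)^2 = 2.5561
Step 4: |B_a(0.7)| = sqrt(2.5 / 2.5561) = sqrt(0.978053)
Step 5: = 0.989

0.989


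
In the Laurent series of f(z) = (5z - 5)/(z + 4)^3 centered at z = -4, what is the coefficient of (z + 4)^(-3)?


Step 1: Write the numerator in powers of (z + 4): 5z - 5 = 5(z + 4) + (5*(-4) - 5) = 5(z + 4) - 25
Step 2: Divide by (z + 4)^3: f(z) = -25(z + 4)^(-3) + 5(z + 4)^(-2)
Step 3: This finite sum is the Laurent series of f about z = -4.
Step 4: Coefficient of (z + 4)^(-3) = 5*(-4) - 5 = -25

-25


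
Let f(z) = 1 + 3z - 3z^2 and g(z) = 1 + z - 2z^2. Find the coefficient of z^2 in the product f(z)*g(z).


Step 1: z^2 term in f*g comes from: (1)*(-2z^2) + (3z)*(z) + (-3z^2)*(1)
Step 2: = -2 + 3 - 3
Step 3: = -2

-2


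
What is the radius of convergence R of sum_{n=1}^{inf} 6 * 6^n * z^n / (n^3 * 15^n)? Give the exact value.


Step 1: General term a_n = 6 * 6^n / (n^3 * 15^n)
Step 2: By the root test, |a_n|^(1/n) = 6^(1/n) * 6 / (n^(3/n) * 15) -> 6/15 as n -> infinity (since 6^(1/n) -> 1 and n^(3/n) -> 1)
Step 3: R = 1/lim|a_n|^(1/n) = 15/6 = 5/2

5/2


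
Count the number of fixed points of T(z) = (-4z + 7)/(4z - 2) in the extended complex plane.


Step 1: Fixed points satisfy T(z) = z
Step 2: 4z^2 + 2z - 7 = 0
Step 3: Discriminant = 2^2 - 4*4*(-7) = 116
Step 4: Number of fixed points = 2

2
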